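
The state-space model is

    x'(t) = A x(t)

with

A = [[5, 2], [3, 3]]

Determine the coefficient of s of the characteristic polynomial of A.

-8

For a 2×2 matrix, det(sI - A) = s^2 - (tr A)s + det A.
tr A = 8, det A = 9.
So p(s) = s^2 - 8s + 9.
The coefficient of s is -8.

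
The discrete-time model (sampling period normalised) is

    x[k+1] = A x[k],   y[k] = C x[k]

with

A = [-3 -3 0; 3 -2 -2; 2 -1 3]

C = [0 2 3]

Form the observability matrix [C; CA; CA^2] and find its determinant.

CA = [[12, -7, 5]]
CA^2 = [[-47, -27, 29]]
Observability matrix O = [C; CA; CA^2] = [[0, 2, 3], [12, -7, 5], [-47, -27, 29]]
Expanding along the first row, det(O) = 0·((-7)·29 - 5·(-27)) - 2·(12·29 - 5·(-47)) + 3·(12·(-27) - (-7)·(-47)) = 0·(-68) - 2·583 + 3·(-653) = -3125
Since det(O) ≠ 0, rank(O) = 3 and the system is completely observable.

-3125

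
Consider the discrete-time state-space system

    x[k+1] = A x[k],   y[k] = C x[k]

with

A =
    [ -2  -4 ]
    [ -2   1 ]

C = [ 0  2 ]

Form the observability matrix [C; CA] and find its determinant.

8

CA = [[-4, 2]]
Observability matrix O = [C; CA] = [[0, 2], [-4, 2]]
det(O) = 0·2 - 2·(-4) = 0 - (-8) = 8
Since det(O) ≠ 0, rank(O) = 2 and the system is completely observable.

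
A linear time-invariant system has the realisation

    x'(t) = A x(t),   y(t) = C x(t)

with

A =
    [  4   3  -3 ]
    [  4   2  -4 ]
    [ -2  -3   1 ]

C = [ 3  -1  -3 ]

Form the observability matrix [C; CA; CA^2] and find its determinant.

-1216

CA = [[14, 16, -8]]
CA^2 = [[136, 98, -114]]
Observability matrix O = [C; CA; CA^2] = [[3, -1, -3], [14, 16, -8], [136, 98, -114]]
Expanding along the first row, det(O) = 3·(16·(-114) - (-8)·98) - (-1)·(14·(-114) - (-8)·136) + (-3)·(14·98 - 16·136) = 3·(-1040) - (-1)·(-508) + (-3)·(-804) = -1216
Since det(O) ≠ 0, rank(O) = 3 and the system is completely observable.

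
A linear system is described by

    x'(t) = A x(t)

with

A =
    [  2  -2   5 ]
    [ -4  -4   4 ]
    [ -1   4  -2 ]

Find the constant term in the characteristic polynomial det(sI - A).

Expand det(sI - A) for the 3×3 matrix.
p(s) = s^3 + 4s^2 - 23s + 92.
(Check: constant term = det(-A) = (-1)^3 det A = 92; coefficient of s^2 = -tr A = 4.)
The constant term is 92.

92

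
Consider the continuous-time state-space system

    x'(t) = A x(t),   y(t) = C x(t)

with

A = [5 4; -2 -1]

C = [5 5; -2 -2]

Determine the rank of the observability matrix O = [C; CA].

1

CA = [[15, 15], [-6, -6]]
Observability matrix O = [C; CA] = [[5, 5], [-2, -2], [15, 15], [-6, -6]]
Every row of O is a scalar multiple of row 1 = [5, 5] (multipliers 1, -2/5, 3, -6/5), so the rows span a one-dimensional space.
O ≠ 0, hence rank(O) = 1.
rank(O) = 1 < n = 2, so the pair (A, C) is not completely observable.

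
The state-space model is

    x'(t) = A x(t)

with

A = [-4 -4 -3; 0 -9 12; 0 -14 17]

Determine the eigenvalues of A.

det(sI - A) = s^3 - (tr A)s^2 + (M11 + M22 + M33)s - det A, where Mii is the 2×2 principal minor of A obtained by deleting row i and column i.
tr A = (-4) + (-9) + 17 = 4; M11 = (-9)·17 - 12·(-14) = -153 - (-168) = 15; M22 = (-4)·17 - (-3)·0 = -68 - 0 = -68; M33 = (-4)·(-9) - (-4)·0 = 36 - 0 = 36; sum of minors = -17.
det A = (-4)·((-9)·17 - 12·(-14)) - (-4)·(0·17 - 12·0) + (-3)·(0·(-14) - (-9)·0) = (-4)·15 - (-4)·0 + (-3)·0 = -60.
So p(s) = det(sI - A) = s^3 - 4s^2 - 17s + 60.
Rational-root test: any integer root divides 60. Testing small divisors, s = 3 works: p(3) = 27 + (-36) + (-51) + 60 = 0, so (s - 3) is a factor.
Dividing, p(s) = (s - 3)(s^2 - s - 20).
Factor s^2 - s - 20: two numbers with sum 1 and product -20 are 5 and -4, so s^2 - s - 20 = (s - 5)(s + 4).
Hence p(s) = (s - 5) (s - 3) (s + 4), with roots -4, 3, 5.
At least one eigenvalue has non-negative real part, so the system is not asymptotically stable.

-4, 3, 5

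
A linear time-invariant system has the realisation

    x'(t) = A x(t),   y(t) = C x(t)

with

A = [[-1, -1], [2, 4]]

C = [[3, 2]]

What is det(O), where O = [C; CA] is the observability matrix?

13

CA = [[1, 5]]
Observability matrix O = [C; CA] = [[3, 2], [1, 5]]
det(O) = 3·5 - 2·1 = 15 - 2 = 13
Since det(O) ≠ 0, rank(O) = 2 and the system is completely observable.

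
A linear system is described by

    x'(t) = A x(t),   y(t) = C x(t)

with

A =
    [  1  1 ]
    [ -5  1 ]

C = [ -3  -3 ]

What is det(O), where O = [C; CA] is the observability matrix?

CA = [[12, -6]]
Observability matrix O = [C; CA] = [[-3, -3], [12, -6]]
det(O) = (-3)·(-6) - (-3)·12 = 18 - (-36) = 54
Since det(O) ≠ 0, rank(O) = 2 and the system is completely observable.

54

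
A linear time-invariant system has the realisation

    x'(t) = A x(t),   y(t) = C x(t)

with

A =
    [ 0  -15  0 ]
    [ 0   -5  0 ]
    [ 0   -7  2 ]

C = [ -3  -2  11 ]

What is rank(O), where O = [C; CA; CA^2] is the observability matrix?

CA = [[0, -22, 22]]
CA^2 = [[0, -44, 44]]
Observability matrix O = [C; CA; CA^2] = [[-3, -2, 11], [0, -22, 22], [0, -44, 44]]
The columns c1, c2, c3 of O are linearly dependent: 3·c1 + c2 + c3 = 0 (check each entry), so rank(O) ≤ 2.
The 2×2 minor from rows 1, 2, columns 1, 2 is (-3)·(-22) - (-2)·0 = 66 - 0 = 66 ≠ 0, so rank(O) = 2.
rank(O) = 2 < n = 3, so the pair (A, C) is not completely observable.

2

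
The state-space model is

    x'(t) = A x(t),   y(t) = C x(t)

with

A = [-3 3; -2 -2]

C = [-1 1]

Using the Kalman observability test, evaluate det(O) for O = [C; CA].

CA = [[1, -5]]
Observability matrix O = [C; CA] = [[-1, 1], [1, -5]]
det(O) = (-1)·(-5) - 1·1 = 5 - 1 = 4
Since det(O) ≠ 0, rank(O) = 2 and the system is completely observable.

4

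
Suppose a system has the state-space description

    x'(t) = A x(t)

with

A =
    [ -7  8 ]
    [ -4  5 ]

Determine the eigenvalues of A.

det(sI - A) = s^2 - (tr A)s + det A, with tr A = (-7) + 5 = -2 and det A = (-7)·5 - 8·(-4) = -35 - (-32) = -3.
So p(s) = det(sI - A) = s^2 + 2s - 3.
Factor s^2 + 2s - 3: two numbers with sum -2 and product -3 are 1 and -3, so s^2 + 2s - 3 = (s - 1)(s + 3).
Hence p(s) = (s - 1) (s + 3), with roots -3, 1.
At least one eigenvalue has non-negative real part, so the system is not asymptotically stable.

-3, 1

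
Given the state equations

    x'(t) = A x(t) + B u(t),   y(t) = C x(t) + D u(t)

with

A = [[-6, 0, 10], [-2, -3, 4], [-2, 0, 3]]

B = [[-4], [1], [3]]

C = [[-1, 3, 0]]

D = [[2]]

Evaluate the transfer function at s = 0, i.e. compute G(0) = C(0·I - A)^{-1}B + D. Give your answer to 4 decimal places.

-8.0000

G(0) = C(-A)^{-1}B + D = -C A^{-1} B + D.
det A = -6, so A^{-1} = (1/-6)·adj(A) = [[3/2, 0, -5], [1/3, -1/3, -2/3], [1, 0, -3]]
A^{-1} B = [-21, -11/3, -13]^T
C A^{-1} B = 10
G(0) = D - C A^{-1} B = 2 - (10) = -8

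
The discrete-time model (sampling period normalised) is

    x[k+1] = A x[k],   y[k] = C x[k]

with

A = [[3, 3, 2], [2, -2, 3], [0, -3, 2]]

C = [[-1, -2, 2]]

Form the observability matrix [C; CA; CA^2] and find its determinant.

CA = [[-7, -5, -4]]
CA^2 = [[-31, 1, -37]]
Observability matrix O = [C; CA; CA^2] = [[-1, -2, 2], [-7, -5, -4], [-31, 1, -37]]
Expanding along the first row, det(O) = (-1)·((-5)·(-37) - (-4)·1) - (-2)·((-7)·(-37) - (-4)·(-31)) + 2·((-7)·1 - (-5)·(-31)) = (-1)·189 - (-2)·135 + 2·(-162) = -243
Since det(O) ≠ 0, rank(O) = 3 and the system is completely observable.

-243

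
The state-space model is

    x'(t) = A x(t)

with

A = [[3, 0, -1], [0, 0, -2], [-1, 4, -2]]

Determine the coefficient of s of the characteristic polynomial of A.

Expand det(sI - A) for the 3×3 matrix.
p(s) = s^3 - s^2 + s - 24.
(Check: constant term = det(-A) = (-1)^3 det A = -24; coefficient of s^2 = -tr A = -1.)
The coefficient of s is 1.

1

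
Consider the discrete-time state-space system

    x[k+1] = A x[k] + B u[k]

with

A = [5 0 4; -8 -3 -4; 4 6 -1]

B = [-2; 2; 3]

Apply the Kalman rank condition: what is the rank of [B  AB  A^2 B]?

AB = [[2], [-2], [1]]
A^2B = [[14], [-14], [-5]]
Controllability matrix C = [B  AB  A^2B] = [[-2, 2, 14], [2, -2, -14], [3, 1, -5]]
The rows r1, r2, r3 of C are linearly dependent: r1 + r2 = 0 (check each entry), so rank(C) ≤ 2.
The 2×2 minor from rows 1, 3, columns 1, 2 is (-2)·1 - 2·3 = -2 - 6 = -8 ≠ 0, so rank(C) = 2.
rank(C) = 2 < n = 3, so the pair (A, B) is not completely controllable.

2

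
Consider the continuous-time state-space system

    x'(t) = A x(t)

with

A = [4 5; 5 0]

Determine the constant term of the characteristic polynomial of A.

For a 2×2 matrix, det(sI - A) = s^2 - (tr A)s + det A.
tr A = 4, det A = -25.
So p(s) = s^2 - 4s - 25.
The constant term is -25.

-25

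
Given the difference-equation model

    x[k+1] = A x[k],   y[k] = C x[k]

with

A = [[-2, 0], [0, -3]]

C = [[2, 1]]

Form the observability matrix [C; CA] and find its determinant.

-2

CA = [[-4, -3]]
Observability matrix O = [C; CA] = [[2, 1], [-4, -3]]
det(O) = 2·(-3) - 1·(-4) = -6 - (-4) = -2
Since det(O) ≠ 0, rank(O) = 2 and the system is completely observable.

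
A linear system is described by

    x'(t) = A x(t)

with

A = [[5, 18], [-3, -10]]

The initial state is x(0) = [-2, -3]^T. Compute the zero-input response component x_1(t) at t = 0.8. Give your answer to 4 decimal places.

-9.8871

det(sI - A) = s^2 - (tr A)s + det A, with tr A = 5 + (-10) = -5 and det A = 5·(-10) - 18·(-3) = -50 - (-54) = 4.
So p(s) = det(sI - A) = s^2 + 5s + 4.
Factor s^2 + 5s + 4: two numbers with sum -5 and product 4 are -1 and -4, so s^2 + 5s + 4 = (s + 1)(s + 4).
Hence p(s) = (s + 1) (s + 4), with roots -4, -1.
The eigenvalues -4, -1 are distinct and real, so A is diagonalisable and x(t) = e^{At} x(0) = V diag(e^{λ_i t}) V^{-1} x(0), where the columns of V are the eigenvectors.
λ = -4: A - (-4)I = [[9, 18], [-3, -6]]. Row 1 gives 9·v1 + 18·v2 = 0, so take v_1 = [-2, 1]^T.
λ = -1: A - (-1)I = [[6, 18], [-3, -9]]. Row 1 gives 6·v1 + 18·v2 = 0, so take v_2 = [-3, 1]^T.
V = [v_1 v_2] = [[-2, -3], [1, 1]] has det V = 1, so V^{-1} = adj(V)/det V = [[1, 3], [-1, -2]].
Modal coordinates z(0) = V^{-1} x(0): 1·(-2) + 3·(-3) = -11; (-1)·(-2) + (-2)·(-3) = 8; so z(0) = [-11, 8]^T.
x_1(t) = Σ_i (v_i)_1 · z_i(0) · e^{λ_i t} (row 1 of V times the modal terms).
x_1(0.8) = (-2)·(-11)·e^{-4·0.8} + (-3)·8·e^{-1·0.8} = 22·0.040762 + (-24)·0.449329 = -9.8871.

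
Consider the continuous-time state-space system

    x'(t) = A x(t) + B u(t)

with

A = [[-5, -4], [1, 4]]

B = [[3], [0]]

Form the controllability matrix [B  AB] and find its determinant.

AB = [[-15], [3]]
Controllability matrix C = [B  AB] = [[3, -15], [0, 3]]
det(C) = 3·3 - (-15)·0 = 9 - 0 = 9
Since det(C) ≠ 0, rank(C) = 2 and the system is completely controllable.

9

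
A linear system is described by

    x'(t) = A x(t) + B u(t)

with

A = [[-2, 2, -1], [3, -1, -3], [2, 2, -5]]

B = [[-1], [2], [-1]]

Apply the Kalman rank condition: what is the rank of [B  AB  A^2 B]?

2

AB = [[7], [-2], [7]]
A^2B = [[-25], [2], [-25]]
Controllability matrix C = [B  AB  A^2B] = [[-1, 7, -25], [2, -2, 2], [-1, 7, -25]]
The rows r1, r2, r3 of C are linearly dependent: -r1 + r3 = 0 (check each entry), so rank(C) ≤ 2.
The 2×2 minor from rows 1, 2, columns 1, 2 is (-1)·(-2) - 7·2 = 2 - 14 = -12 ≠ 0, so rank(C) = 2.
rank(C) = 2 < n = 3, so the pair (A, B) is not completely controllable.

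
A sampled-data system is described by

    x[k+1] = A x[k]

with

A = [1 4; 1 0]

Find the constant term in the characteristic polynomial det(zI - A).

-4

For a 2×2 matrix, det(zI - A) = z^2 - (tr A)z + det A.
tr A = 1, det A = -4.
So p(z) = z^2 - z - 4.
The constant term is -4.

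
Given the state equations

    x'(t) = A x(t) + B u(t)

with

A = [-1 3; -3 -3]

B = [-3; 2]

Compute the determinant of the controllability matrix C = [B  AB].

-27

AB = [[9], [3]]
Controllability matrix C = [B  AB] = [[-3, 9], [2, 3]]
det(C) = (-3)·3 - 9·2 = -9 - 18 = -27
Since det(C) ≠ 0, rank(C) = 2 and the system is completely controllable.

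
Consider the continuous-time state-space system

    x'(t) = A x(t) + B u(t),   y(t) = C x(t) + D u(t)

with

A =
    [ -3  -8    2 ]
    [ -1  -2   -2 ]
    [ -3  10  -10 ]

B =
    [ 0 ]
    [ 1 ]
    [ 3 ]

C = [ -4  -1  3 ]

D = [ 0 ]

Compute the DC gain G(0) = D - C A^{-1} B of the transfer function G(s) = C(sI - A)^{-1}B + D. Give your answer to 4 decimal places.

1.1000

G(0) = C(-A)^{-1}B + D = -C A^{-1} B + D.
det A = -120, so A^{-1} = (1/-120)·adj(A) = [[-1/3, 1/2, -1/6], [1/30, -3/10, 1/15], [2/15, -9/20, 1/60]]
A^{-1} B = [0, -1/10, -2/5]^T
C A^{-1} B = -11/10
G(0) = D - C A^{-1} B = 0 - (-11/10) = 11/10 ≈ 1.1000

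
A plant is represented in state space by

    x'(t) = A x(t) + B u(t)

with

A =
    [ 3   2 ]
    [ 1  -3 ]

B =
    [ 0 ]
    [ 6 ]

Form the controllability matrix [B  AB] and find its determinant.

-72

AB = [[12], [-18]]
Controllability matrix C = [B  AB] = [[0, 12], [6, -18]]
det(C) = 0·(-18) - 12·6 = 0 - 72 = -72
Since det(C) ≠ 0, rank(C) = 2 and the system is completely controllable.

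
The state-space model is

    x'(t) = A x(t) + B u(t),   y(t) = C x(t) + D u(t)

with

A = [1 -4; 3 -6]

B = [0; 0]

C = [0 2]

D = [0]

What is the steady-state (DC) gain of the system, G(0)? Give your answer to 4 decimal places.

G(0) = C(-A)^{-1}B + D = -C A^{-1} B + D.
det A = 6, so A^{-1} = (1/6)·adj(A) = [[-1, 2/3], [-1/2, 1/6]]
A^{-1} B = [0, 0]^T
C A^{-1} B = 0
G(0) = D - C A^{-1} B = 0 - (0) = 0

0.0000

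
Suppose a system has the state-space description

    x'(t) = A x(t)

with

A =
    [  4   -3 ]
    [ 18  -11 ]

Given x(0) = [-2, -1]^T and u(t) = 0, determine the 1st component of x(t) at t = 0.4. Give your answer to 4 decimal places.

det(sI - A) = s^2 - (tr A)s + det A, with tr A = 4 + (-11) = -7 and det A = 4·(-11) - (-3)·18 = -44 - (-54) = 10.
So p(s) = det(sI - A) = s^2 + 7s + 10.
Factor s^2 + 7s + 10: two numbers with sum -7 and product 10 are -2 and -5, so s^2 + 7s + 10 = (s + 2)(s + 5).
Hence p(s) = (s + 2) (s + 5), with roots -5, -2.
The eigenvalues -5, -2 are distinct and real, so A is diagonalisable and x(t) = e^{At} x(0) = V diag(e^{λ_i t}) V^{-1} x(0), where the columns of V are the eigenvectors.
λ = -5: A - (-5)I = [[9, -3], [18, -6]]. Row 1 gives 9·v1 + (-3)·v2 = 0, so take v_1 = [1, 3]^T.
λ = -2: A - (-2)I = [[6, -3], [18, -9]]. Row 1 gives 6·v1 + (-3)·v2 = 0, so take v_2 = [1, 2]^T.
V = [v_1 v_2] = [[1, 1], [3, 2]] has det V = -1, so V^{-1} = adj(V)/det V = [[-2, 1], [3, -1]].
Modal coordinates z(0) = V^{-1} x(0): (-2)·(-2) + 1·(-1) = 3; 3·(-2) + (-1)·(-1) = -5; so z(0) = [3, -5]^T.
x_1(t) = Σ_i (v_i)_1 · z_i(0) · e^{λ_i t} (row 1 of V times the modal terms).
x_1(0.4) = 1·3·e^{-5·0.4} + 1·(-5)·e^{-2·0.4} = 3·0.135335 + (-5)·0.449329 = -1.8406.

-1.8406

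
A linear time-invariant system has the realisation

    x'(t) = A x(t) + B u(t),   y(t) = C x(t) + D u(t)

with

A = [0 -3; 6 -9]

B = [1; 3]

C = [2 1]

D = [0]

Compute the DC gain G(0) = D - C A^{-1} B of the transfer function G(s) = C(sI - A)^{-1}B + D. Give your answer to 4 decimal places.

G(0) = C(-A)^{-1}B + D = -C A^{-1} B + D.
det A = 18, so A^{-1} = (1/18)·adj(A) = [[-1/2, 1/6], [-1/3, 0]]
A^{-1} B = [0, -1/3]^T
C A^{-1} B = -1/3
G(0) = D - C A^{-1} B = 0 - (-1/3) = 1/3 ≈ 0.3333

0.3333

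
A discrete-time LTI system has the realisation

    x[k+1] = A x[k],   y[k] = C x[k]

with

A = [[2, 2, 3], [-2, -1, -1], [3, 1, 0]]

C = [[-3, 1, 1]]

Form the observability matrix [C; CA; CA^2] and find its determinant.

395

CA = [[-5, -6, -10]]
CA^2 = [[-28, -14, -9]]
Observability matrix O = [C; CA; CA^2] = [[-3, 1, 1], [-5, -6, -10], [-28, -14, -9]]
Expanding along the first row, det(O) = (-3)·((-6)·(-9) - (-10)·(-14)) - 1·((-5)·(-9) - (-10)·(-28)) + 1·((-5)·(-14) - (-6)·(-28)) = (-3)·(-86) - 1·(-235) + 1·(-98) = 395
Since det(O) ≠ 0, rank(O) = 3 and the system is completely observable.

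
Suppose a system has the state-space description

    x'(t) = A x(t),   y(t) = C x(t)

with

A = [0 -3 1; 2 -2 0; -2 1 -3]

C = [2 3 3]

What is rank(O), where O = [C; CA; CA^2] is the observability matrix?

3

CA = [[0, -9, -7]]
CA^2 = [[-4, 11, 21]]
Observability matrix O = [C; CA; CA^2] = [[2, 3, 3], [0, -9, -7], [-4, 11, 21]]
det(O) = 2·((-9)·21 - (-7)·11) - 3·(0·21 - (-7)·(-4)) + 3·(0·11 - (-9)·(-4)) = 2·(-112) - 3·(-28) + 3·(-36) = -248 ≠ 0, so rank(O) = 3.
rank(O) = 3 = n, so the pair (A, C) is completely observable.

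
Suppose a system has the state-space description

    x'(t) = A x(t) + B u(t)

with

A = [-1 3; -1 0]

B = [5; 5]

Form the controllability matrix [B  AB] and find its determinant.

-75

AB = [[10], [-5]]
Controllability matrix C = [B  AB] = [[5, 10], [5, -5]]
det(C) = 5·(-5) - 10·5 = -25 - 50 = -75
Since det(C) ≠ 0, rank(C) = 2 and the system is completely controllable.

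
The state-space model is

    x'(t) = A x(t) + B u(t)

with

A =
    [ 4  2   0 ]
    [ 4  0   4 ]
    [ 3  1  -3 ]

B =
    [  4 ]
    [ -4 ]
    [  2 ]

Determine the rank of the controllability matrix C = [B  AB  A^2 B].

3

AB = [[8], [24], [2]]
A^2B = [[80], [40], [42]]
Controllability matrix C = [B  AB  A^2B] = [[4, 8, 80], [-4, 24, 40], [2, 2, 42]]
det(C) = 4·(24·42 - 40·2) - 8·((-4)·42 - 40·2) + 80·((-4)·2 - 24·2) = 4·928 - 8·(-248) + 80·(-56) = 1216 ≠ 0, so rank(C) = 3.
rank(C) = 3 = n, so the pair (A, B) is completely controllable.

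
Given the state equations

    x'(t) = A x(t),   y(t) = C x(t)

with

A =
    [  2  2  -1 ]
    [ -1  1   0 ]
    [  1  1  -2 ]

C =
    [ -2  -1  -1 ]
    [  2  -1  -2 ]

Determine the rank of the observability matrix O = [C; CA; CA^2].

CA = [[-4, -6, 4], [3, 1, 2]]
CA^2 = [[2, -10, -4], [7, 9, -7]]
Observability matrix O = [C; CA; CA^2] = [[-2, -1, -1], [2, -1, -2], [-4, -6, 4], [3, 1, 2], [2, -10, -4], [7, 9, -7]]
Take the 3×3 submatrix of O formed by rows 1, 2, 3: [[-2, -1, -1], [2, -1, -2], [-4, -6, 4]]. Its determinant is (-2)·((-1)·4 - (-2)·(-6)) - (-1)·(2·4 - (-2)·(-4)) + (-1)·(2·(-6) - (-1)·(-4)) = (-2)·(-16) - (-1)·0 + (-1)·(-16) = 48 ≠ 0.
So rank(O) ≥ 3; since O has 3 columns, rank(O) = 3.
rank(O) = 3 = n, so the pair (A, C) is completely observable.

3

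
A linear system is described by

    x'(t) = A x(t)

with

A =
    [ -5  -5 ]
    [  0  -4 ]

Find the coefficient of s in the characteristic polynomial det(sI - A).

For a 2×2 matrix, det(sI - A) = s^2 - (tr A)s + det A.
tr A = -9, det A = 20.
So p(s) = s^2 + 9s + 20.
The coefficient of s is 9.

9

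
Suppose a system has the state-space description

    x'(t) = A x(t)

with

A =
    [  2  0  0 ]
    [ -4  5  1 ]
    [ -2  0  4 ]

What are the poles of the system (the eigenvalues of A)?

2, 4, 5

det(sI - A) = s^3 - (tr A)s^2 + (M11 + M22 + M33)s - det A, where Mii is the 2×2 principal minor of A obtained by deleting row i and column i.
tr A = 2 + 5 + 4 = 11; M11 = 5·4 - 1·0 = 20 - 0 = 20; M22 = 2·4 - 0·(-2) = 8 - 0 = 8; M33 = 2·5 - 0·(-4) = 10 - 0 = 10; sum of minors = 38.
det A = 2·(5·4 - 1·0) - 0·((-4)·4 - 1·(-2)) + 0·((-4)·0 - 5·(-2)) = 2·20 - 0·(-14) + 0·10 = 40.
So p(s) = det(sI - A) = s^3 - 11s^2 + 38s - 40.
Rational-root test: any integer root divides -40. Testing small divisors, s = 2 works: p(2) = 8 + (-44) + 76 + (-40) = 0, so (s - 2) is a factor.
Dividing, p(s) = (s - 2)(s^2 - 9s + 20).
Factor s^2 - 9s + 20: two numbers with sum 9 and product 20 are 5 and 4, so s^2 - 9s + 20 = (s - 5)(s - 4).
Hence p(s) = (s - 5) (s - 4) (s - 2), with roots 2, 4, 5.
At least one eigenvalue has non-negative real part, so the system is not asymptotically stable.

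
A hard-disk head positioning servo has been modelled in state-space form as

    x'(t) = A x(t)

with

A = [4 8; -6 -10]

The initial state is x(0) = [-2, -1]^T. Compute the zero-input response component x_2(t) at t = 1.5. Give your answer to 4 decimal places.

det(sI - A) = s^2 - (tr A)s + det A, with tr A = 4 + (-10) = -6 and det A = 4·(-10) - 8·(-6) = -40 - (-48) = 8.
So p(s) = det(sI - A) = s^2 + 6s + 8.
Factor s^2 + 6s + 8: two numbers with sum -6 and product 8 are -2 and -4, so s^2 + 6s + 8 = (s + 2)(s + 4).
Hence p(s) = (s + 2) (s + 4), with roots -4, -2.
The eigenvalues -4, -2 are distinct and real, so A is diagonalisable and x(t) = e^{At} x(0) = V diag(e^{λ_i t}) V^{-1} x(0), where the columns of V are the eigenvectors.
λ = -4: A - (-4)I = [[8, 8], [-6, -6]]. Row 1 gives 8·v1 + 8·v2 = 0, so take v_1 = [-1, 1]^T.
λ = -2: A - (-2)I = [[6, 8], [-6, -8]]. Row 1 gives 6·v1 + 8·v2 = 0, so take v_2 = [-4, 3]^T.
V = [v_1 v_2] = [[-1, -4], [1, 3]] has det V = 1, so V^{-1} = adj(V)/det V = [[3, 4], [-1, -1]].
Modal coordinates z(0) = V^{-1} x(0): 3·(-2) + 4·(-1) = -10; (-1)·(-2) + (-1)·(-1) = 3; so z(0) = [-10, 3]^T.
x_2(t) = Σ_i (v_i)_2 · z_i(0) · e^{λ_i t} (row 2 of V times the modal terms).
x_2(1.5) = 1·(-10)·e^{-4·1.5} + 3·3·e^{-2·1.5} = (-10)·0.002479 + 9·0.049787 = 0.4233.

0.4233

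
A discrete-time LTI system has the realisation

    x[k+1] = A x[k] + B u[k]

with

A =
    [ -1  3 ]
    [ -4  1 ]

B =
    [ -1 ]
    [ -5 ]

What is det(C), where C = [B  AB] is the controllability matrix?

-69

AB = [[-14], [-1]]
Controllability matrix C = [B  AB] = [[-1, -14], [-5, -1]]
det(C) = (-1)·(-1) - (-14)·(-5) = 1 - 70 = -69
Since det(C) ≠ 0, rank(C) = 2 and the system is completely controllable.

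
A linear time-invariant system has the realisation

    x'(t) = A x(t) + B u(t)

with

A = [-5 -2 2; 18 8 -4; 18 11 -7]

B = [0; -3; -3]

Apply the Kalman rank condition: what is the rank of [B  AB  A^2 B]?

1

AB = [[0], [-12], [-12]]
A^2B = [[0], [-48], [-48]]
Controllability matrix C = [B  AB  A^2B] = [[0, 0, 0], [-3, -12, -48], [-3, -12, -48]]
Every column of C is a scalar multiple of column 1 = [0, -3, -3] (multipliers 1, 4, 16), so the columns span a one-dimensional space.
C ≠ 0, hence rank(C) = 1.
rank(C) = 1 < n = 3, so the pair (A, B) is not completely controllable.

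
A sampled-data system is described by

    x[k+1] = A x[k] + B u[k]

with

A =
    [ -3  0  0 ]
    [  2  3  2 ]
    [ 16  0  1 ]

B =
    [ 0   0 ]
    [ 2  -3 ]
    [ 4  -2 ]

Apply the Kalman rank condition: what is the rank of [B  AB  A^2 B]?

AB = [[0, 0], [14, -13], [4, -2]]
A^2B = [[0, 0], [50, -43], [4, -2]]
Controllability matrix C = [B  AB  A^2B] = [[0, 0, 0, 0, 0, 0], [2, -3, 14, -13, 50, -43], [4, -2, 4, -2, 4, -2]]
Row 1 of C is identically zero, so rank(C) ≤ 2.
The 2×2 minor from rows 2, 3, columns 1, 2 is 2·(-2) - (-3)·4 = -4 - (-12) = 8 ≠ 0, so rank(C) = 2.
rank(C) = 2 < n = 3, so the pair (A, B) is not completely controllable.

2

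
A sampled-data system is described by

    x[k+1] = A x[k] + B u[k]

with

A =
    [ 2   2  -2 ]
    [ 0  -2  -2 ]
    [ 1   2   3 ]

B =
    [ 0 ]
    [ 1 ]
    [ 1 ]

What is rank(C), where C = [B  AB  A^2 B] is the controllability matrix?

AB = [[0], [-4], [5]]
A^2B = [[-18], [-2], [7]]
Controllability matrix C = [B  AB  A^2B] = [[0, 0, -18], [1, -4, -2], [1, 5, 7]]
det(C) = 0·((-4)·7 - (-2)·5) - 0·(1·7 - (-2)·1) + (-18)·(1·5 - (-4)·1) = 0·(-18) - 0·9 + (-18)·9 = -162 ≠ 0, so rank(C) = 3.
rank(C) = 3 = n, so the pair (A, B) is completely controllable.

3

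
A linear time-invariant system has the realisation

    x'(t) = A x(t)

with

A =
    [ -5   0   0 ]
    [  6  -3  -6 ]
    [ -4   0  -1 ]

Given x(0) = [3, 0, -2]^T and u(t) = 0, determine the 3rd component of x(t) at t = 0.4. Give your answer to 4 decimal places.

-2.9456

det(sI - A) = s^3 - (tr A)s^2 + (M11 + M22 + M33)s - det A, where Mii is the 2×2 principal minor of A obtained by deleting row i and column i.
tr A = (-5) + (-3) + (-1) = -9; M11 = (-3)·(-1) - (-6)·0 = 3 - 0 = 3; M22 = (-5)·(-1) - 0·(-4) = 5 - 0 = 5; M33 = (-5)·(-3) - 0·6 = 15 - 0 = 15; sum of minors = 23.
det A = (-5)·((-3)·(-1) - (-6)·0) - 0·(6·(-1) - (-6)·(-4)) + 0·(6·0 - (-3)·(-4)) = (-5)·3 - 0·(-30) + 0·(-12) = -15.
So p(s) = det(sI - A) = s^3 + 9s^2 + 23s + 15.
Rational-root test: any integer root divides 15. Testing small divisors, s = -1 works: p(-1) = -1 + 9 + (-23) + 15 = 0, so (s + 1) is a factor.
Dividing, p(s) = (s + 1)(s^2 + 8s + 15).
Factor s^2 + 8s + 15: two numbers with sum -8 and product 15 are -3 and -5, so s^2 + 8s + 15 = (s + 3)(s + 5).
Hence p(s) = (s + 1) (s + 3) (s + 5), with roots -5, -3, -1.
The eigenvalues -5, -3, -1 are distinct and real, so A is diagonalisable and x(t) = e^{At} x(0) = V diag(e^{λ_i t}) V^{-1} x(0), where the columns of V are the eigenvectors.
λ = -5: A - (-5)I = [[0, 0, 0], [6, 2, -6], [-4, 0, 4]]. v must be orthogonal to every row; (row 2) × (row 3) = [8, 0, 8], so take v_1 = [1, 0, 1]^T.
λ = -3: A - (-3)I = [[-2, 0, 0], [6, 0, -6], [-4, 0, 2]]. v must be orthogonal to every row; (row 1) × (row 2) = [0, -12, 0], so take v_2 = [0, 1, 0]^T.
λ = -1: A - (-1)I = [[-4, 0, 0], [6, -2, -6], [-4, 0, 0]]. v must be orthogonal to every row; (row 1) × (row 2) = [0, -24, 8], so take v_3 = [0, -3, 1]^T.
V = [v_1 v_2 v_3] = [[1, 0, 0], [0, 1, -3], [1, 0, 1]] has det V = 1, so V^{-1} = adj(V)/det V = [[1, 0, 0], [-3, 1, 3], [-1, 0, 1]].
Modal coordinates z(0) = V^{-1} x(0): 1·3 + 0·0 + 0·(-2) = 3; (-3)·3 + 1·0 + 3·(-2) = -15; (-1)·3 + 0·0 + 1·(-2) = -5; so z(0) = [3, -15, -5]^T.
x_3(t) = Σ_i (v_i)_3 · z_i(0) · e^{λ_i t} (row 3 of V times the modal terms).
x_3(0.4) = 1·3·e^{-5·0.4} + 0·(-15)·e^{-3·0.4} + 1·(-5)·e^{-1·0.4} = 3·0.135335 + 0·0.301194 + (-5)·0.670320 = -2.9456.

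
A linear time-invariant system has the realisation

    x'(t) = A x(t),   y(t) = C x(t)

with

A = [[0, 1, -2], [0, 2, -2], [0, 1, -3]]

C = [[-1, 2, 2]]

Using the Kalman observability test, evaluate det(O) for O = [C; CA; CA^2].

-86

CA = [[0, 5, -8]]
CA^2 = [[0, 2, 14]]
Observability matrix O = [C; CA; CA^2] = [[-1, 2, 2], [0, 5, -8], [0, 2, 14]]
Expanding along the first row, det(O) = (-1)·(5·14 - (-8)·2) - 2·(0·14 - (-8)·0) + 2·(0·2 - 5·0) = (-1)·86 - 2·0 + 2·0 = -86
Since det(O) ≠ 0, rank(O) = 3 and the system is completely observable.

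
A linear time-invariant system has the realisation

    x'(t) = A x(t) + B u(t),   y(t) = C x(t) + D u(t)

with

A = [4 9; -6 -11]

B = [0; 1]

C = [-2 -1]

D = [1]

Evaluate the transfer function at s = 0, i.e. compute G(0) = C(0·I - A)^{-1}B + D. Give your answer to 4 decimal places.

-0.4000

G(0) = C(-A)^{-1}B + D = -C A^{-1} B + D.
det A = 10, so A^{-1} = (1/10)·adj(A) = [[-11/10, -9/10], [3/5, 2/5]]
A^{-1} B = [-9/10, 2/5]^T
C A^{-1} B = 7/5
G(0) = D - C A^{-1} B = 1 - (7/5) = -2/5 ≈ -0.4000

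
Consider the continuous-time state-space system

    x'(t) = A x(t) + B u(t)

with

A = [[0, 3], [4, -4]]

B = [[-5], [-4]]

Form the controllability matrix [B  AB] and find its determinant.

AB = [[-12], [-4]]
Controllability matrix C = [B  AB] = [[-5, -12], [-4, -4]]
det(C) = (-5)·(-4) - (-12)·(-4) = 20 - 48 = -28
Since det(C) ≠ 0, rank(C) = 2 and the system is completely controllable.

-28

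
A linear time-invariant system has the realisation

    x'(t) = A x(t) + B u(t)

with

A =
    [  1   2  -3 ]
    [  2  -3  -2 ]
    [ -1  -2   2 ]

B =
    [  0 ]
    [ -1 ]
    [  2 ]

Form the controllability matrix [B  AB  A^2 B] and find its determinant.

AB = [[-8], [-1], [6]]
A^2B = [[-28], [-25], [22]]
Controllability matrix C = [B  AB  A^2B] = [[0, -8, -28], [-1, -1, -25], [2, 6, 22]]
Expanding along the first row, det(C) = 0·((-1)·22 - (-25)·6) - (-8)·((-1)·22 - (-25)·2) + (-28)·((-1)·6 - (-1)·2) = 0·128 - (-8)·28 + (-28)·(-4) = 336
Since det(C) ≠ 0, rank(C) = 3 and the system is completely controllable.

336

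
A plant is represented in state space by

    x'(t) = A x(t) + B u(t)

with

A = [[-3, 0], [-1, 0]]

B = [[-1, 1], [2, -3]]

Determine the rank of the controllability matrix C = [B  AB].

2

AB = [[3, -3], [1, -1]]
Controllability matrix C = [B  AB] = [[-1, 1, 3, -3], [2, -3, 1, -1]]
Take the 2×2 submatrix of C formed by columns 1, 2: [[-1, 1], [2, -3]]. Its determinant is (-1)·(-3) - 1·2 = 3 - 2 = 1 ≠ 0.
So rank(C) ≥ 2; since C has 2 rows, rank(C) = 2.
rank(C) = 2 = n, so the pair (A, B) is completely controllable.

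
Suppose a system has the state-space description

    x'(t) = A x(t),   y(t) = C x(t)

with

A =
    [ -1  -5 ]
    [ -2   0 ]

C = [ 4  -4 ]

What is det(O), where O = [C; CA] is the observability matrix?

-64

CA = [[4, -20]]
Observability matrix O = [C; CA] = [[4, -4], [4, -20]]
det(O) = 4·(-20) - (-4)·4 = -80 - (-16) = -64
Since det(O) ≠ 0, rank(O) = 2 and the system is completely observable.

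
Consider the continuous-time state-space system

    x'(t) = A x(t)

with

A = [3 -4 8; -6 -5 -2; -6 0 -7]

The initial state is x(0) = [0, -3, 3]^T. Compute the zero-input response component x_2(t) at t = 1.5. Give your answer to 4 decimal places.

-4.8685

det(sI - A) = s^3 - (tr A)s^2 + (M11 + M22 + M33)s - det A, where Mii is the 2×2 principal minor of A obtained by deleting row i and column i.
tr A = 3 + (-5) + (-7) = -9; M11 = (-5)·(-7) - (-2)·0 = 35 - 0 = 35; M22 = 3·(-7) - 8·(-6) = -21 - (-48) = 27; M33 = 3·(-5) - (-4)·(-6) = -15 - 24 = -39; sum of minors = 23.
det A = 3·((-5)·(-7) - (-2)·0) - (-4)·((-6)·(-7) - (-2)·(-6)) + 8·((-6)·0 - (-5)·(-6)) = 3·35 - (-4)·30 + 8·(-30) = -15.
So p(s) = det(sI - A) = s^3 + 9s^2 + 23s + 15.
Rational-root test: any integer root divides 15. Testing small divisors, s = -1 works: p(-1) = -1 + 9 + (-23) + 15 = 0, so (s + 1) is a factor.
Dividing, p(s) = (s + 1)(s^2 + 8s + 15).
Factor s^2 + 8s + 15: two numbers with sum -8 and product 15 are -3 and -5, so s^2 + 8s + 15 = (s + 3)(s + 5).
Hence p(s) = (s + 1) (s + 3) (s + 5), with roots -5, -3, -1.
The eigenvalues -5, -3, -1 are distinct and real, so A is diagonalisable and x(t) = e^{At} x(0) = V diag(e^{λ_i t}) V^{-1} x(0), where the columns of V are the eigenvectors.
λ = -5: A - (-5)I = [[8, -4, 8], [-6, 0, -2], [-6, 0, -2]]. v must be orthogonal to every row; (row 1) × (row 2) = [8, -32, -24], so take v_1 = [-1, 4, 3]^T.
λ = -3: A - (-3)I = [[6, -4, 8], [-6, -2, -2], [-6, 0, -4]]. v must be orthogonal to every row; (row 1) × (row 2) = [24, -36, -36], so take v_2 = [2, -3, -3]^T.
λ = -1: A - (-1)I = [[4, -4, 8], [-6, -4, -2], [-6, 0, -6]]. v must be orthogonal to every row; (row 1) × (row 2) = [40, -40, -40], so take v_3 = [1, -1, -1]^T.
V = [v_1 v_2 v_3] = [[-1, 2, 1], [4, -3, -1], [3, -3, -1]] has det V = -1, so V^{-1} = adj(V)/det V = [[0, 1, -1], [-1, 2, -3], [3, -3, 5]].
Modal coordinates z(0) = V^{-1} x(0): 0·0 + 1·(-3) + (-1)·3 = -6; (-1)·0 + 2·(-3) + (-3)·3 = -15; 3·0 + (-3)·(-3) + 5·3 = 24; so z(0) = [-6, -15, 24]^T.
x_2(t) = Σ_i (v_i)_2 · z_i(0) · e^{λ_i t} (row 2 of V times the modal terms).
x_2(1.5) = 4·(-6)·e^{-5·1.5} + (-3)·(-15)·e^{-3·1.5} + (-1)·24·e^{-1·1.5} = (-24)·0.000553 + 45·0.011109 + (-24)·0.223130 = -4.8685.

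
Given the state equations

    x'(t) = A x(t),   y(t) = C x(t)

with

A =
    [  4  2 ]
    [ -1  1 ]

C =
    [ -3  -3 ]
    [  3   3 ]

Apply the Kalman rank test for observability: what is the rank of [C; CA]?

1

CA = [[-9, -9], [9, 9]]
Observability matrix O = [C; CA] = [[-3, -3], [3, 3], [-9, -9], [9, 9]]
Every row of O is a scalar multiple of row 1 = [-3, -3] (multipliers 1, -1, 3, -3), so the rows span a one-dimensional space.
O ≠ 0, hence rank(O) = 1.
rank(O) = 1 < n = 2, so the pair (A, C) is not completely observable.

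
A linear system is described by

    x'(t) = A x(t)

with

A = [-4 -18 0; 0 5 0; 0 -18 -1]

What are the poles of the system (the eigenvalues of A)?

-4, -1, 5

det(sI - A) = s^3 - (tr A)s^2 + (M11 + M22 + M33)s - det A, where Mii is the 2×2 principal minor of A obtained by deleting row i and column i.
tr A = (-4) + 5 + (-1) = 0; M11 = 5·(-1) - 0·(-18) = -5 - 0 = -5; M22 = (-4)·(-1) - 0·0 = 4 - 0 = 4; M33 = (-4)·5 - (-18)·0 = -20 - 0 = -20; sum of minors = -21.
det A = (-4)·(5·(-1) - 0·(-18)) - (-18)·(0·(-1) - 0·0) + 0·(0·(-18) - 5·0) = (-4)·(-5) - (-18)·0 + 0·0 = 20.
So p(s) = det(sI - A) = s^3 - 21s - 20.
Rational-root test: any integer root divides -20. Testing small divisors, s = -1 works: p(-1) = -1 + 0 + 21 + (-20) = 0, so (s + 1) is a factor.
Dividing, p(s) = (s + 1)(s^2 - s - 20).
Factor s^2 - s - 20: two numbers with sum 1 and product -20 are 5 and -4, so s^2 - s - 20 = (s - 5)(s + 4).
Hence p(s) = (s - 5) (s + 1) (s + 4), with roots -4, -1, 5.
At least one eigenvalue has non-negative real part, so the system is not asymptotically stable.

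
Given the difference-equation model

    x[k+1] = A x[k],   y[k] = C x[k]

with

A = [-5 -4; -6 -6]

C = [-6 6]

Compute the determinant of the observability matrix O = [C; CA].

108

CA = [[-6, -12]]
Observability matrix O = [C; CA] = [[-6, 6], [-6, -12]]
det(O) = (-6)·(-12) - 6·(-6) = 72 - (-36) = 108
Since det(O) ≠ 0, rank(O) = 2 and the system is completely observable.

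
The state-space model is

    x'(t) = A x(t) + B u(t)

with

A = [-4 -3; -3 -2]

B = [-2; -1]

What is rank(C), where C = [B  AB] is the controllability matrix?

2

AB = [[11], [8]]
Controllability matrix C = [B  AB] = [[-2, 11], [-1, 8]]
det(C) = (-2)·8 - 11·(-1) = -16 - (-11) = -5 ≠ 0, so rank(C) = 2.
rank(C) = 2 = n, so the pair (A, B) is completely controllable.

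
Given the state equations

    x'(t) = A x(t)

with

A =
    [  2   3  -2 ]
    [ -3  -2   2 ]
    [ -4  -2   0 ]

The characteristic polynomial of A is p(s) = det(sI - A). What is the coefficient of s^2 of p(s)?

Expand det(sI - A) for the 3×3 matrix.
p(s) = s^3 + s + 12.
(Check: constant term = det(-A) = (-1)^3 det A = 12; coefficient of s^2 = -tr A = 0.)
The coefficient of s^2 is 0.

0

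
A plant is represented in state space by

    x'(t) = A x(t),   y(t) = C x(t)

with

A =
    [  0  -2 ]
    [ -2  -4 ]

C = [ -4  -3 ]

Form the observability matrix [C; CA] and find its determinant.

CA = [[6, 20]]
Observability matrix O = [C; CA] = [[-4, -3], [6, 20]]
det(O) = (-4)·20 - (-3)·6 = -80 - (-18) = -62
Since det(O) ≠ 0, rank(O) = 2 and the system is completely observable.

-62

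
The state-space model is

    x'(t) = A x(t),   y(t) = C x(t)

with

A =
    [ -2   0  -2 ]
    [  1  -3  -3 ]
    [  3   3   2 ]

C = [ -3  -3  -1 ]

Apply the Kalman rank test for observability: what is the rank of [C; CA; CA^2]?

CA = [[0, 6, 13]]
CA^2 = [[45, 21, 8]]
Observability matrix O = [C; CA; CA^2] = [[-3, -3, -1], [0, 6, 13], [45, 21, 8]]
det(O) = (-3)·(6·8 - 13·21) - (-3)·(0·8 - 13·45) + (-1)·(0·21 - 6·45) = (-3)·(-225) - (-3)·(-585) + (-1)·(-270) = -810 ≠ 0, so rank(O) = 3.
rank(O) = 3 = n, so the pair (A, C) is completely observable.

3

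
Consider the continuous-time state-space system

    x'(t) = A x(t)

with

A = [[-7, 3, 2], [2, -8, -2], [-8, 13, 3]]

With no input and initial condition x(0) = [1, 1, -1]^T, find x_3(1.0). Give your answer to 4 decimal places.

det(sI - A) = s^3 - (tr A)s^2 + (M11 + M22 + M33)s - det A, where Mii is the 2×2 principal minor of A obtained by deleting row i and column i.
tr A = (-7) + (-8) + 3 = -12; M11 = (-8)·3 - (-2)·13 = -24 - (-26) = 2; M22 = (-7)·3 - 2·(-8) = -21 - (-16) = -5; M33 = (-7)·(-8) - 3·2 = 56 - 6 = 50; sum of minors = 47.
det A = (-7)·((-8)·3 - (-2)·13) - 3·(2·3 - (-2)·(-8)) + 2·(2·13 - (-8)·(-8)) = (-7)·2 - 3·(-10) + 2·(-38) = -60.
So p(s) = det(sI - A) = s^3 + 12s^2 + 47s + 60.
Rational-root test: any integer root divides 60. Testing small divisors, s = -3 works: p(-3) = -27 + 108 + (-141) + 60 = 0, so (s + 3) is a factor.
Dividing, p(s) = (s + 3)(s^2 + 9s + 20).
Factor s^2 + 9s + 20: two numbers with sum -9 and product 20 are -4 and -5, so s^2 + 9s + 20 = (s + 4)(s + 5).
Hence p(s) = (s + 3) (s + 4) (s + 5), with roots -5, -4, -3.
The eigenvalues -5, -4, -3 are distinct and real, so A is diagonalisable and x(t) = e^{At} x(0) = V diag(e^{λ_i t}) V^{-1} x(0), where the columns of V are the eigenvectors.
λ = -5: A - (-5)I = [[-2, 3, 2], [2, -3, -2], [-8, 13, 8]]. v must be orthogonal to every row; (row 1) × (row 3) = [-2, 0, -2], so take v_1 = [1, 0, 1]^T.
λ = -4: A - (-4)I = [[-3, 3, 2], [2, -4, -2], [-8, 13, 7]]. v must be orthogonal to every row; (row 1) × (row 2) = [2, -2, 6], so take v_2 = [1, -1, 3]^T.
λ = -3: A - (-3)I = [[-4, 3, 2], [2, -5, -2], [-8, 13, 6]]. v must be orthogonal to every row; (row 1) × (row 2) = [4, -4, 14], so take v_3 = [-2, 2, -7]^T.
V = [v_1 v_2 v_3] = [[1, 1, -2], [0, -1, 2], [1, 3, -7]] has det V = 1, so V^{-1} = adj(V)/det V = [[1, 1, 0], [2, -5, -2], [1, -2, -1]].
Modal coordinates z(0) = V^{-1} x(0): 1·1 + 1·1 + 0·(-1) = 2; 2·1 + (-5)·1 + (-2)·(-1) = -1; 1·1 + (-2)·1 + (-1)·(-1) = 0; so z(0) = [2, -1, 0]^T.
x_3(t) = Σ_i (v_i)_3 · z_i(0) · e^{λ_i t} (row 3 of V times the modal terms).
x_3(1.0) = 1·2·e^{-5·1.0} + 3·(-1)·e^{-4·1.0} + (-7)·0·e^{-3·1.0} = 2·0.006738 + (-3)·0.018316 + 0·0.049787 = -0.0415.

-0.0415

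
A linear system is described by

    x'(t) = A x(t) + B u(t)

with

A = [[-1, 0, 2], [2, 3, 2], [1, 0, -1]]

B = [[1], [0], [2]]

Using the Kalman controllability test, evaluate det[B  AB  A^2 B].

AB = [[3], [6], [-1]]
A^2B = [[-5], [22], [4]]
Controllability matrix C = [B  AB  A^2B] = [[1, 3, -5], [0, 6, 22], [2, -1, 4]]
Expanding along the first row, det(C) = 1·(6·4 - 22·(-1)) - 3·(0·4 - 22·2) + (-5)·(0·(-1) - 6·2) = 1·46 - 3·(-44) + (-5)·(-12) = 238
Since det(C) ≠ 0, rank(C) = 3 and the system is completely controllable.

238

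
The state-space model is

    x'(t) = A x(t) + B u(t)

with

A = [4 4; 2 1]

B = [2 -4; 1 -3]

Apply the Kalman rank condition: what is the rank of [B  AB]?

AB = [[12, -28], [5, -11]]
Controllability matrix C = [B  AB] = [[2, -4, 12, -28], [1, -3, 5, -11]]
Take the 2×2 submatrix of C formed by columns 1, 2: [[2, -4], [1, -3]]. Its determinant is 2·(-3) - (-4)·1 = -6 - (-4) = -2 ≠ 0.
So rank(C) ≥ 2; since C has 2 rows, rank(C) = 2.
rank(C) = 2 = n, so the pair (A, B) is completely controllable.

2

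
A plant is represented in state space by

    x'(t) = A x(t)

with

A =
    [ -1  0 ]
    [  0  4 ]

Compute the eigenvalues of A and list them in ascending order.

det(sI - A) = s^2 - (tr A)s + det A, with tr A = (-1) + 4 = 3 and det A = (-1)·4 - 0·0 = -4 - 0 = -4.
So p(s) = det(sI - A) = s^2 - 3s - 4.
Factor s^2 - 3s - 4: two numbers with sum 3 and product -4 are 4 and -1, so s^2 - 3s - 4 = (s - 4)(s + 1).
Hence p(s) = (s - 4) (s + 1), with roots -1, 4.
At least one eigenvalue has non-negative real part, so the system is not asymptotically stable.

-1, 4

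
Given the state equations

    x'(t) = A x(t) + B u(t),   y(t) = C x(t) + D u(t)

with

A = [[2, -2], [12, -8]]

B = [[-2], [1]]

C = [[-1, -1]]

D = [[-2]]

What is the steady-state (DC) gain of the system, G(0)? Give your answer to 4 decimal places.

G(0) = C(-A)^{-1}B + D = -C A^{-1} B + D.
det A = 8, so A^{-1} = (1/8)·adj(A) = [[-1, 1/4], [-3/2, 1/4]]
A^{-1} B = [9/4, 13/4]^T
C A^{-1} B = -11/2
G(0) = D - C A^{-1} B = -2 - (-11/2) = 7/2 ≈ 3.5000

3.5000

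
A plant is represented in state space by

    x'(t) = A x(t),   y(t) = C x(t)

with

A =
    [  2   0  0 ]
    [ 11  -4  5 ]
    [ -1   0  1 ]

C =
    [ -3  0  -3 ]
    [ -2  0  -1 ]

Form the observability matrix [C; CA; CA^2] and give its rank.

2

CA = [[-3, 0, -3], [-3, 0, -1]]
CA^2 = [[-3, 0, -3], [-5, 0, -1]]
Observability matrix O = [C; CA; CA^2] = [[-3, 0, -3], [-2, 0, -1], [-3, 0, -3], [-3, 0, -1], [-3, 0, -3], [-5, 0, -1]]
Column 2 of O is identically zero, so rank(O) ≤ 2.
The 2×2 minor from rows 1, 2, columns 1, 3 is (-3)·(-1) - (-3)·(-2) = 3 - 6 = -3 ≠ 0, so rank(O) = 2.
rank(O) = 2 < n = 3, so the pair (A, C) is not completely observable.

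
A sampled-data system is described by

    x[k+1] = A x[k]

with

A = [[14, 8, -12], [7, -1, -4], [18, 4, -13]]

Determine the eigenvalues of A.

det(zI - A) = z^3 - (tr A)z^2 + (M11 + M22 + M33)z - det A, where Mii is the 2×2 principal minor of A obtained by deleting row i and column i.
tr A = 14 + (-1) + (-13) = 0; M11 = (-1)·(-13) - (-4)·4 = 13 - (-16) = 29; M22 = 14·(-13) - (-12)·18 = -182 - (-216) = 34; M33 = 14·(-1) - 8·7 = -14 - 56 = -70; sum of minors = -7.
det A = 14·((-1)·(-13) - (-4)·4) - 8·(7·(-13) - (-4)·18) + (-12)·(7·4 - (-1)·18) = 14·29 - 8·(-19) + (-12)·46 = 6.
So p(z) = det(zI - A) = z^3 - 7z - 6.
Rational-root test: any integer root divides -6. Testing small divisors, z = -1 works: p(-1) = -1 + 0 + 7 + (-6) = 0, so (z + 1) is a factor.
Dividing, p(z) = (z + 1)(z^2 - z - 6).
Factor z^2 - z - 6: two numbers with sum 1 and product -6 are 3 and -2, so z^2 - z - 6 = (z - 3)(z + 2).
Hence p(z) = (z - 3) (z + 1) (z + 2), with roots -2, -1, 3.

-2, -1, 3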